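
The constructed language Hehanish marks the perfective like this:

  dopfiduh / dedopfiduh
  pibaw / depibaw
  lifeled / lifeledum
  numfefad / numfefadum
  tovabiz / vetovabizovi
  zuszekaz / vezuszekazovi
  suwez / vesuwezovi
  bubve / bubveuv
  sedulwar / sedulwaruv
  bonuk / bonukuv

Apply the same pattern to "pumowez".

vepumowezovi

"pumowez" ends in -z. The stems ending in -z (tovabiz → vetovabizovi, zuszekaz → vezuszekazovi, suwez → vesuwezovi) add ve- … -ovi around the stem.
The other patterns: stems ending in -h or -w add the prefix de-; stems ending in -d add -um; stems ending in -e, -k or -r add -uv.
So pumowez → vepumowezovi.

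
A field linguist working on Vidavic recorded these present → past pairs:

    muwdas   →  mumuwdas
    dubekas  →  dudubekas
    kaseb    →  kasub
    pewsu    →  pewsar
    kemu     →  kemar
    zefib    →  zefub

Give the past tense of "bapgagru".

bapgagrar

"bapgagru" ends in -u. The stems ending in -u (kemu → kemar, pewsu → pewsar) drop the final letter and add -ar.
So bapgagru → bapgagrar.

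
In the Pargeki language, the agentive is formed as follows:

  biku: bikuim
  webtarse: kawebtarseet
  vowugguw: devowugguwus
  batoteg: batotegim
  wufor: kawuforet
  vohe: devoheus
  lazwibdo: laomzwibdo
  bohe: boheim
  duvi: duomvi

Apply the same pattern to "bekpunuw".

bekpunuwim

bohe and vohe both end in -e yet inflect differently (boheim, devoheus), so the final letter is not what conditions the rule; the first letter is.
"bekpunuw" begins with b-. The stems beginning with b- (batoteg → batotegim, biku → bikuim, bohe → boheim) add -im.
The other patterns: stems beginning with v- add de- … -us around the stem; stems beginning with w- add ka- … -et around the stem; stems beginning with d- or l- insert -om- after the first vowel.
So bekpunuw → bekpunuwim.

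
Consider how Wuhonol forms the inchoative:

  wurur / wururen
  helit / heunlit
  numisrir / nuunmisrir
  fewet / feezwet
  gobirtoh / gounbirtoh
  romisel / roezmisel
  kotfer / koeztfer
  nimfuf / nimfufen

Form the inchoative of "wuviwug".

"wuviwug" has last vowel 'u'. The stems whose last vowel is 'u' (wurur → wururen, nimfuf → nimfufen) add -en.
So wuviwug → wuviwugen.

wuviwugen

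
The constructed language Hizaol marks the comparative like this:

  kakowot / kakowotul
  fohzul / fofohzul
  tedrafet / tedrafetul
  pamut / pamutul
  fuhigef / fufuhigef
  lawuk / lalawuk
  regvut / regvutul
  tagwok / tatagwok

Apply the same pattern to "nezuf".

nenezuf

tedrafet and fuhigef both have last vowel 'e' yet inflect differently (tedrafetul, fufuhigef), so the last vowel is not what conditions the rule; the final letter is.
"nezuf" ends in -f. The one such stem in the data (fuhigef → fufuhigef) repeats the first consonant+vowel as a prefix (as do lawuk, tagwok), so the same rule applies.
The other pattern: stems ending in -t add -ul.
So nezuf → nenezuf.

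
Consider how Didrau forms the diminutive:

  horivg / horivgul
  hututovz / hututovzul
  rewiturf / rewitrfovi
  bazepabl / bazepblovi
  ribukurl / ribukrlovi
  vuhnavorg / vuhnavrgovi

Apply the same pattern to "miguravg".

horivg and vuhnavorg both end in -g yet inflect differently (horivgul, vuhnavrgovi), so the final letter is not what conditions the rule; the second-to-last letter is.
"miguravg" has second-to-last letter 'v'. The stems whose second-to-last letter is 'v' (horivg → horivgul, hututovz → hututovzul) add -ul.
So miguravg → miguravgul.

miguravgul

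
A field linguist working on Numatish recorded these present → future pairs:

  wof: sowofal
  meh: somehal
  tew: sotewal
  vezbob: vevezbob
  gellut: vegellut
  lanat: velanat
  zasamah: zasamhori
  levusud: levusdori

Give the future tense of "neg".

sonegal

meh and zasamah both end in -h yet inflect differently (somehal, zasamhori), so the final letter is not what conditions the rule; the number of vowels is.
"neg" has 1 vowel. The stems with 1 vowel (wof → sowofal, meh → somehal, tew → sotewal) add so- … -al around the stem.
The other patterns: stems with 2 vowels add the prefix ve-; stems with 3 vowels delete the last vowel and add -ori.
So neg → sonegal.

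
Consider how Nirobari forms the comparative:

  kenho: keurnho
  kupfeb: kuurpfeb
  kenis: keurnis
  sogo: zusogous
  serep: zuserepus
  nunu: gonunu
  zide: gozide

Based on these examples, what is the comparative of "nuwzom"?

kenho and sogo both end in -o yet inflect differently (keurnho, zusogous), so the final letter is not what conditions the rule; the first letter is.
"nuwzom" begins with n-. The one such stem in the data (nunu → gonunu) adds the prefix go-, so the same rule applies.
So nuwzom → gonuwzom.

gonuwzom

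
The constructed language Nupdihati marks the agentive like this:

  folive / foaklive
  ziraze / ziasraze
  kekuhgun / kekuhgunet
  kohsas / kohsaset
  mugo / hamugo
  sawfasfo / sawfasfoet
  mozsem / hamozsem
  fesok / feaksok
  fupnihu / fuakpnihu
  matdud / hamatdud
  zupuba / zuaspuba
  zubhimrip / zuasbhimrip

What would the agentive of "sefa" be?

sawfasfo and mugo both end in -o yet inflect differently (sawfasfoet, hamugo), so the final letter is not what conditions the rule; the first letter is.
"sefa" begins with s-. The one such stem in the data (sawfasfo → sawfasfoet) adds -et, so the same rule applies.
So sefa → sefaet.

sefaet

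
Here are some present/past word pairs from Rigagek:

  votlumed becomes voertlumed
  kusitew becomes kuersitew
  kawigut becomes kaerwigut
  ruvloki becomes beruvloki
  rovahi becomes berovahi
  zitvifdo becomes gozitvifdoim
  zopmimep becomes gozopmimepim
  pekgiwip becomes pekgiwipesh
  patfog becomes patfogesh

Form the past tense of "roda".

zopmimep and pekgiwip both end in -p yet inflect differently (gozopmimepim, pekgiwipesh), so the final letter is not what conditions the rule; the first letter is.
"roda" begins with r-. The stems beginning with r- (ruvloki → beruvloki, rovahi → berovahi) add the prefix be-.
The other patterns: stems beginning with k- or v- insert -er- after the first vowel; stems beginning with z- add go- … -im around the stem; stems beginning with p- add -esh.
So roda → beroda.

beroda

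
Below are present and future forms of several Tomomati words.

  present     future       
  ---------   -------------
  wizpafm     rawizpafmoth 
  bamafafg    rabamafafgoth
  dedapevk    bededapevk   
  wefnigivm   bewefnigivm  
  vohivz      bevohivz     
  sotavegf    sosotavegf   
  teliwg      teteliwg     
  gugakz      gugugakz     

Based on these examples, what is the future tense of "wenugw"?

wizpafm and wefnigivm both end in -m yet inflect differently (rawizpafmoth, bewefnigivm), so the final letter is not what conditions the rule; the second-to-last letter is.
"wenugw" has second-to-last letter 'g'. The one such stem in the data (sotavegf → sosotavegf) repeats the first consonant+vowel as a prefix (as do teliwg, gugakz), so the same rule applies.
So wenugw → wewenugw.

wewenugw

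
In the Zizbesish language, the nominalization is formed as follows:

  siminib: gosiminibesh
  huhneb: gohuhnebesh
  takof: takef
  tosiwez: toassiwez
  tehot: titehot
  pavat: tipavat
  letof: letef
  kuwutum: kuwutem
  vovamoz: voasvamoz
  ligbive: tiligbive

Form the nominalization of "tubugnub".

ligbive and huhneb both have last vowel 'e' yet inflect differently (tiligbive, gohuhnebesh), so the last vowel is not what conditions the rule; the final letter is.
"tubugnub" ends in -b. The stems ending in -b (siminib → gosiminibesh, huhneb → gohuhnebesh) add go- … -esh around the stem.
The other patterns: stems ending in -e or -t add the prefix ti-; stems ending in -z insert -as- after the first vowel; stems ending in -f or -m change the last vowel to 'e'.
So tubugnub → gotubugnubesh.

gotubugnubesh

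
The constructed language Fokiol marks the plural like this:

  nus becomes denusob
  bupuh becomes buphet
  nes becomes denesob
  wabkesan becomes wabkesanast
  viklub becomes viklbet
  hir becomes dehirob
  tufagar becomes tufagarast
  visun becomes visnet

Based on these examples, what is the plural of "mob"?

"mob" has 1 vowel. The stems with 1 vowel (nus → denusob, hir → dehirob, nes → denesob) add de- … -ob around the stem.
So mob → demobob.

demobob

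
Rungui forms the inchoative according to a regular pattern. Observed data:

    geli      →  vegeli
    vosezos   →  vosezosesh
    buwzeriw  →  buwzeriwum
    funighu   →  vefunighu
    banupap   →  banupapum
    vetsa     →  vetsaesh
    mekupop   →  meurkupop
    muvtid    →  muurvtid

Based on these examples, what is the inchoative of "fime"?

vefime

"fime" begins with f-. The one such stem in the data (funighu → vefunighu) adds the prefix ve-, so the same rule applies.
The other patterns: stems beginning with m- insert -ur- after the first vowel; stems beginning with b- add -um; stems beginning with v- add -esh.
So fime → vefime.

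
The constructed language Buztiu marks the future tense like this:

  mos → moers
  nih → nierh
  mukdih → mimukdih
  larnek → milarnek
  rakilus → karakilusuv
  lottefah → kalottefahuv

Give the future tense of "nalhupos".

kanalhuposuv

nih and mukdih both end in -h yet inflect differently (nierh, mimukdih), so the final letter is not what conditions the rule; the number of vowels is.
"nalhupos" has 3 vowels. The stems with 3 vowels (rakilus → karakilusuv, lottefah → kalottefahuv) add ka- … -uv around the stem.
The other patterns: stems with 1 vowel insert -er- after the first vowel; stems with 2 vowels add the prefix mi-.
So nalhupos → kanalhuposuv.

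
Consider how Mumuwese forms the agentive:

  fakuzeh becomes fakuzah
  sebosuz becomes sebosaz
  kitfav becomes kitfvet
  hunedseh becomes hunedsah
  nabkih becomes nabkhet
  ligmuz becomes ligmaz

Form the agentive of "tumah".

fakuzeh and nabkih both end in -h yet inflect differently (fakuzah, nabkhet), so the final letter is not what conditions the rule; the last vowel is.
"tumah" has last vowel 'a'. The one such stem in the data (kitfav → kitfvet) deletes the last vowel and adds -et (as does nabkih), so the same rule applies.
So tumah → tumhet.

tumhet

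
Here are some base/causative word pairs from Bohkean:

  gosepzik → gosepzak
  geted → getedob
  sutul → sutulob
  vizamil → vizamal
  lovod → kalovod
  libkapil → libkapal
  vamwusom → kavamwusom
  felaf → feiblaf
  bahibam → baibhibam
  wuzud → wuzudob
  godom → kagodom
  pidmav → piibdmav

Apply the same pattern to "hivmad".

libkapil and sutul both end in -l yet inflect differently (libkapal, sutulob), so the final letter is not what conditions the rule; the last vowel is.
"hivmad" has last vowel 'a'. The stems whose last vowel is 'a' (pidmav → piibdmav, bahibam → baibhibam, felaf → feiblaf) insert -ib- after the first vowel.
The other patterns: stems whose last vowel is 'i' change the last vowel to 'a'; stems whose last vowel is 'e' or 'u' add -ob; stems whose last vowel is 'o' add the prefix ka-.
So hivmad → hiibvmad.

hiibvmad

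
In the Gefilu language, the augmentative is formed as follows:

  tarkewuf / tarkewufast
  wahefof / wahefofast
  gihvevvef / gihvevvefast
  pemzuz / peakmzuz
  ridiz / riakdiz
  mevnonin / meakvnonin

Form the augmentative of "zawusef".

tarkewuf and pemzuz both have last vowel 'u' yet inflect differently (tarkewufast, peakmzuz), so the last vowel is not what conditions the rule; the final letter is.
"zawusef" ends in -f. The stems ending in -f (tarkewuf → tarkewufast, wahefof → wahefofast, gihvevvef → gihvevvefast) add -ast.
The other pattern: stems ending in -n or -z insert -ak- after the first vowel.
So zawusef → zawusefast.

zawusefast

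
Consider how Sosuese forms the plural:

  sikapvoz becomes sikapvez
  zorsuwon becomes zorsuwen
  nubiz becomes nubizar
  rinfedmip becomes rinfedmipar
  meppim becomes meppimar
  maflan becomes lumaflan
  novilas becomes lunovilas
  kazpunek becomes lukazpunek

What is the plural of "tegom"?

tegem

sikapvoz and nubiz both end in -z yet inflect differently (sikapvez, nubizar), so the final letter is not what conditions the rule; the last vowel is.
"tegom" has last vowel 'o'. The stems whose last vowel is 'o' (sikapvoz → sikapvez, zorsuwon → zorsuwen) change the last vowel to 'e'.
The other patterns: stems whose last vowel is 'i' add -ar; stems whose last vowel is 'a' or 'e' add the prefix lu-.
So tegom → tegem.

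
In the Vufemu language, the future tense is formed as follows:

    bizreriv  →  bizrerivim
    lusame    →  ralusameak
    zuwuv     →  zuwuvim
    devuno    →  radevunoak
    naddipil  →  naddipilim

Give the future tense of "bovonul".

devuno and naddipil both have 3 vowels yet inflect differently (radevunoak, naddipilim), so the number of vowels is not what conditions the rule; whether the stem ends in a vowel or a consonant is.
"bovonul" ends in a consonant. The stems ending in a consonant (zuwuv → zuwuvim, naddipil → naddipilim, bizreriv → bizrerivim) add -im.
The other pattern: stems ending in a vowel add ra- … -ak around the stem.
So bovonul → bovonulim.

bovonulim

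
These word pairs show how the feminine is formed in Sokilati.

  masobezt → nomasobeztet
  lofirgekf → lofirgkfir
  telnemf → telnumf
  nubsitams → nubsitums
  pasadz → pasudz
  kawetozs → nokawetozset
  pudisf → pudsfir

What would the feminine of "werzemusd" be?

werzemsdir

nubsitams and kawetozs both end in -s yet inflect differently (nubsitums, nokawetozset), so the final letter is not what conditions the rule; the second-to-last letter is.
"werzemusd" has second-to-last letter 's'. The one such stem in the data (pudisf → pudsfir) deletes the last vowel and adds -ir (as does lofirgekf), so the same rule applies.
So werzemusd → werzemsdir.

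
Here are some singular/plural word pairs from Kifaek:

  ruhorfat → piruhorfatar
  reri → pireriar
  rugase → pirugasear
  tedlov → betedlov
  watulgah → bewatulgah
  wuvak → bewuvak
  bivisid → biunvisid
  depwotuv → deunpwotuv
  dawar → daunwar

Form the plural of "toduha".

"toduha" begins with t-. The one such stem in the data (tedlov → betedlov) adds the prefix be-, so the same rule applies.
So toduha → betoduha.

betoduha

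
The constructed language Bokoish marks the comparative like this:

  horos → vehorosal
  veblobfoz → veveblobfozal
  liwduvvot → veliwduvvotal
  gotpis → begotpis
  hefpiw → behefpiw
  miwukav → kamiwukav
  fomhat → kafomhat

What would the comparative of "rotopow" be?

verotopowal

horos and gotpis both end in -s yet inflect differently (vehorosal, begotpis), so the final letter is not what conditions the rule; the last vowel is.
"rotopow" has last vowel 'o'. The stems whose last vowel is 'o' (horos → vehorosal, veblobfoz → veveblobfozal, liwduvvot → veliwduvvotal) add ve- … -al around the stem.
The other patterns: stems whose last vowel is 'i' add the prefix be-; stems whose last vowel is 'a' add the prefix ka-.
So rotopow → verotopowal.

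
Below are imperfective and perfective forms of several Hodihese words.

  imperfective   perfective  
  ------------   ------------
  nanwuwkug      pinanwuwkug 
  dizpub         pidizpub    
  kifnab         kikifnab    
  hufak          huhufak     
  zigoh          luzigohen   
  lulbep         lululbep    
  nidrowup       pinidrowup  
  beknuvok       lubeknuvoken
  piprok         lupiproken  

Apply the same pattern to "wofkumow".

luwofkumowen

lulbep and nidrowup both end in -p yet inflect differently (lululbep, pinidrowup), so the final letter is not what conditions the rule; the last vowel is.
"wofkumow" has last vowel 'o'. The stems whose last vowel is 'o' (beknuvok → lubeknuvoken, zigoh → luzigohen, piprok → lupiproken) add lu- … -en around the stem.
The other patterns: stems whose last vowel is 'a' or 'e' repeat the first consonant+vowel as a prefix; stems whose last vowel is 'u' add the prefix pi-.
So wofkumow → luwofkumowen.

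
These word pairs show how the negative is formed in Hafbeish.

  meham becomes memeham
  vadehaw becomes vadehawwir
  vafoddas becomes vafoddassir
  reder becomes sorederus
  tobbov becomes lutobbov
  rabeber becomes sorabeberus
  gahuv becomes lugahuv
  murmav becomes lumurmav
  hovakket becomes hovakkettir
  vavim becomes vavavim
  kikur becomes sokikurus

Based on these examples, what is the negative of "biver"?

sobiverus

"biver" ends in -r. The stems ending in -r (kikur → sokikurus, reder → sorederus, rabeber → sorabeberus) add so- … -us around the stem.
The other patterns: stems ending in -v add the prefix lu-; stems ending in -m repeat the first consonant+vowel as a prefix; stems ending in -s, -t or -w double the final consonant and add -ir.
So biver → sobiverus.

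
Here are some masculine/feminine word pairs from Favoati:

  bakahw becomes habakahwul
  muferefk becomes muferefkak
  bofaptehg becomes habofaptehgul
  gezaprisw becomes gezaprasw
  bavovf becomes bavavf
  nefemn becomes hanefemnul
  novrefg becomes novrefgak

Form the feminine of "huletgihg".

novrefg and bofaptehg both end in -g yet inflect differently (novrefgak, habofaptehgul), so the final letter is not what conditions the rule; the second-to-last letter is.
"huletgihg" has second-to-last letter 'h'. The stems whose second-to-last letter is 'h' (bofaptehg → habofaptehgul, bakahw → habakahwul) add ha- … -ul around the stem.
So huletgihg → hahuletgihgul.

hahuletgihgul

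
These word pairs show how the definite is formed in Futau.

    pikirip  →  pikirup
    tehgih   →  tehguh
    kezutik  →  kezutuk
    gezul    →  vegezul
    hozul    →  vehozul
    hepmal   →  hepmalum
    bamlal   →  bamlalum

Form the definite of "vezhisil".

gezul and hepmal both end in -l yet inflect differently (vegezul, hepmalum), so the final letter is not what conditions the rule; the last vowel is.
"vezhisil" has last vowel 'i'. The stems whose last vowel is 'i' (pikirip → pikirup, tehgih → tehguh, kezutik → kezutuk) change the last vowel to 'u'.
So vezhisil → vezhisul.

vezhisul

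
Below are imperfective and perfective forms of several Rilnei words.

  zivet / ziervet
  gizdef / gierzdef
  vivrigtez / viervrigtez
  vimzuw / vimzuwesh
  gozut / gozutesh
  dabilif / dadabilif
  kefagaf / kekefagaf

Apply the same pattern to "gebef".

"gebef" has last vowel 'e'. The stems whose last vowel is 'e' (zivet → ziervet, gizdef → gierzdef, vivrigtez → viervrigtez) insert -er- after the first vowel.
The other patterns: stems whose last vowel is 'u' add -esh; stems whose last vowel is 'a' or 'i' repeat the first consonant+vowel as a prefix.
So gebef → geerbef.

geerbef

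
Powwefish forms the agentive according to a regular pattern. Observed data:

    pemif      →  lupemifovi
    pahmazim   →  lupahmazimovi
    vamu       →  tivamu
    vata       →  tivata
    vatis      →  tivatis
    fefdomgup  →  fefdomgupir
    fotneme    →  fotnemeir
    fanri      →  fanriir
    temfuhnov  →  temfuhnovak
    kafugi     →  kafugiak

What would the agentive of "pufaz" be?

fanri and kafugi both end in -i yet inflect differently (fanriir, kafugiak), so the final letter is not what conditions the rule; the first letter is.
"pufaz" begins with p-. The stems beginning with p- (pemif → lupemifovi, pahmazim → lupahmazimovi) add lu- … -ovi around the stem.
The other patterns: stems beginning with v- add the prefix ti-; stems beginning with f- add -ir; stems beginning with k- or t- add -ak.
So pufaz → lupufazovi.

lupufazovi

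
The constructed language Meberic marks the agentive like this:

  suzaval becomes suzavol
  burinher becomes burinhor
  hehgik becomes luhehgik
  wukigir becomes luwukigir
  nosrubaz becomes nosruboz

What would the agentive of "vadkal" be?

vadkol

"vadkal" has last vowel 'a'. The stems whose last vowel is 'a' (nosrubaz → nosruboz, suzaval → suzavol) change the last vowel to 'o'.
The other pattern: stems whose last vowel is 'i' add the prefix lu-.
So vadkal → vadkol.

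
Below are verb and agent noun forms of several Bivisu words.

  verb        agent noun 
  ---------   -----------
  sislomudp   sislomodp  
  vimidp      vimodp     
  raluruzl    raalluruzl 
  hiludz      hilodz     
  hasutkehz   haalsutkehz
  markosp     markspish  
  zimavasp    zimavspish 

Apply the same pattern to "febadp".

markosp and vimidp both end in -p yet inflect differently (markspish, vimodp), so the final letter is not what conditions the rule; the second-to-last letter is.
"febadp" has second-to-last letter 'd'. The stems whose second-to-last letter is 'd' (hiludz → hilodz, vimidp → vimodp, sislomudp → sislomodp) change the last vowel to 'o'.
So febadp → febodp.

febodp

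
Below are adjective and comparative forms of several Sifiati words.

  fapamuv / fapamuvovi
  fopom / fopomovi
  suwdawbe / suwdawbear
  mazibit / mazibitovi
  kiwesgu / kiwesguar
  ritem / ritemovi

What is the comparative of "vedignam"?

fapamuv and kiwesgu both have last vowel 'u' yet inflect differently (fapamuvovi, kiwesguar), so the last vowel is not what conditions the rule; whether the stem ends in a vowel or a consonant is.
"vedignam" ends in a consonant. The stems ending in a consonant (mazibit → mazibitovi, fopom → fopomovi, fapamuv → fapamuvovi) add -ovi.
So vedignam → vedignamovi.

vedignamovi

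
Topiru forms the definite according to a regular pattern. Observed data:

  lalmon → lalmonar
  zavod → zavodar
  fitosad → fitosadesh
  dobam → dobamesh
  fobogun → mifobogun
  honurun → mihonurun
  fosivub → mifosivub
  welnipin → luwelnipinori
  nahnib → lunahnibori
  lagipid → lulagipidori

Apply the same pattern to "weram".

weramesh

zavod and fitosad both end in -d yet inflect differently (zavodar, fitosadesh), so the final letter is not what conditions the rule; the last vowel is.
"weram" has last vowel 'a'. The stems whose last vowel is 'a' (fitosad → fitosadesh, dobam → dobamesh) add -esh.
The other patterns: stems whose last vowel is 'o' add -ar; stems whose last vowel is 'u' add the prefix mi-; stems whose last vowel is 'i' add lu- … -ori around the stem.
So weram → weramesh.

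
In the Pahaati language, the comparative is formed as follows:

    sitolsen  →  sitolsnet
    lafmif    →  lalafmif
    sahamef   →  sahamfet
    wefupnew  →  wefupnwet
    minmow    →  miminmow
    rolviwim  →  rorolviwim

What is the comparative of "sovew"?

sovwet

wefupnew and minmow both end in -w yet inflect differently (wefupnwet, miminmow), so the final letter is not what conditions the rule; the last vowel is.
"sovew" has last vowel 'e'. The stems whose last vowel is 'e' (sitolsen → sitolsnet, wefupnew → wefupnwet, sahamef → sahamfet) delete the last vowel and add -et.
So sovew → sovwet.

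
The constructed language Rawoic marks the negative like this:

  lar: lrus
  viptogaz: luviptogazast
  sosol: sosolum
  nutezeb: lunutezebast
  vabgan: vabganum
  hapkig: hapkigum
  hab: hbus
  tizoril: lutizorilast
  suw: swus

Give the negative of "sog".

"sog" has 1 vowel. The stems with 1 vowel (lar → lrus, hab → hbus, suw → swus) delete the last vowel and add -us.
The other patterns: stems with 2 vowels add -um; stems with 3 vowels add lu- … -ast around the stem.
So sog → sgus.

sgus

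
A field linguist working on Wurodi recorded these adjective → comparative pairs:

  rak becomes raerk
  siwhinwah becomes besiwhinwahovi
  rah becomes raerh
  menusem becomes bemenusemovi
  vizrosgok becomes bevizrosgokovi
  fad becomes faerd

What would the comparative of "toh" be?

toerh

"toh" has 1 vowel. The stems with 1 vowel (rak → raerk, rah → raerh, fad → faerd) insert -er- after the first vowel.
The other pattern: stems with 3 vowels add be- … -ovi around the stem.
So toh → toerh.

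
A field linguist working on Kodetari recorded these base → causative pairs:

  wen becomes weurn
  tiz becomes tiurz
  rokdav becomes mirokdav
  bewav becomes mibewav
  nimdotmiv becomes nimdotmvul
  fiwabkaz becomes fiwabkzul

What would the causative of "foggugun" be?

rokdav and nimdotmiv both end in -v yet inflect differently (mirokdav, nimdotmvul), so the final letter is not what conditions the rule; the number of vowels is.
"foggugun" has 3 vowels. The stems with 3 vowels (nimdotmiv → nimdotmvul, fiwabkaz → fiwabkzul) delete the last vowel and add -ul.
The other patterns: stems with 1 vowel insert -ur- after the first vowel; stems with 2 vowels add the prefix mi-.
So foggugun → foggugnul.

foggugnul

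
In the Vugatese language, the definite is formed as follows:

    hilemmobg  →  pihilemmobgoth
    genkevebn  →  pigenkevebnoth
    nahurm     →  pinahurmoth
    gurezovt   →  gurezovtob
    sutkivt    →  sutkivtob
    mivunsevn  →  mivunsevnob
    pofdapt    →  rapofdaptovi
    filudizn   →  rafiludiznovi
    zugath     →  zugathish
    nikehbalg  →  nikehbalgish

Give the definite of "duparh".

genkevebn and mivunsevn both end in -n yet inflect differently (pigenkevebnoth, mivunsevnob), so the final letter is not what conditions the rule; the second-to-last letter is.
"duparh" has second-to-last letter 'r'. The one such stem in the data (nahurm → pinahurmoth) adds pi- … -oth around the stem, so the same rule applies.
So duparh → piduparhoth.

piduparhoth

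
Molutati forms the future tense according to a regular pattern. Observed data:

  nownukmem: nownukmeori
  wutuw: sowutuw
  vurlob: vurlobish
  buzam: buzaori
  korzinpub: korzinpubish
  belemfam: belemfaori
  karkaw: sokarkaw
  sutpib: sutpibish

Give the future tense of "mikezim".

"mikezim" ends in -m. The stems ending in -m (nownukmem → nownukmeori, buzam → buzaori, belemfam → belemfaori) drop the final letter and add -ori.
So mikezim → mikeziori.

mikeziori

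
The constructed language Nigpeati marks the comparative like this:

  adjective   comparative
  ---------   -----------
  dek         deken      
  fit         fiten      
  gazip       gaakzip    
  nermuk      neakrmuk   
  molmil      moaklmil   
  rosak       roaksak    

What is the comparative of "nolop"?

noaklop

"nolop" has 2 vowels. The stems with 2 vowels (gazip → gaakzip, nermuk → neakrmuk, molmil → moaklmil) insert -ak- after the first vowel.
The other pattern: stems with 1 vowel add -en.
So nolop → noaklop.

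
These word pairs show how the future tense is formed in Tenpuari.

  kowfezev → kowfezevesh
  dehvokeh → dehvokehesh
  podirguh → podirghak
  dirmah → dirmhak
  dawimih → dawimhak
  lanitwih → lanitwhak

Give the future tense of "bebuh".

bebhak

"bebuh" has last vowel 'u'. The one such stem in the data (podirguh → podirghak) deletes the last vowel and adds -ak (as do dirmah, dawimih), so the same rule applies.
The other pattern: stems whose last vowel is 'e' add -esh.
So bebuh → bebhak.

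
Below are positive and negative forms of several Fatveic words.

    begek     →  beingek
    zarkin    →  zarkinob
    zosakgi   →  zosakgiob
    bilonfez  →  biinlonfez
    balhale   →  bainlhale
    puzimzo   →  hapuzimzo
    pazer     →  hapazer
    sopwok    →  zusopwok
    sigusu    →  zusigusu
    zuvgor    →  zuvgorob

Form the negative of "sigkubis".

zuvgor and pazer both end in -r yet inflect differently (zuvgorob, hapazer), so the final letter is not what conditions the rule; the first letter is.
"sigkubis" begins with s-. The stems beginning with s- (sigusu → zusigusu, sopwok → zusopwok) add the prefix zu-.
So sigkubis → zusigkubis.

zusigkubis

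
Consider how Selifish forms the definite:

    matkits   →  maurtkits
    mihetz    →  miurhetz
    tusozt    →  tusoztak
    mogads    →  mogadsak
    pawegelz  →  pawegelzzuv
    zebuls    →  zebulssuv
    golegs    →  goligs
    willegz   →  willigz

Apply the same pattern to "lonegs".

lonigs

"lonegs" has second-to-last letter 'g'. The stems whose second-to-last letter is 'g' (golegs → goligs, willegz → willigz) change the last vowel to 'i'.
So lonegs → lonigs.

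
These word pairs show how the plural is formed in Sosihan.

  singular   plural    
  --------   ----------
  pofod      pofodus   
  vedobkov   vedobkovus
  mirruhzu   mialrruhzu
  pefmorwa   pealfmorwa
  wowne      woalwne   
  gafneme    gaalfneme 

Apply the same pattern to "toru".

toalru

"toru" ends in a vowel. The stems ending in a vowel (mirruhzu → mialrruhzu, pefmorwa → pealfmorwa, wowne → woalwne) insert -al- after the first vowel.
The other pattern: stems ending in a consonant add -us.
So toru → toalru.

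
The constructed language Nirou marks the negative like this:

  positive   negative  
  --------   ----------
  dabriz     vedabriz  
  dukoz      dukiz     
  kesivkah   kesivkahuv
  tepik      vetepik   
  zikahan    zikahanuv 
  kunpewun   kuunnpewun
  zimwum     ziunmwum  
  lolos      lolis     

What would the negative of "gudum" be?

guundum

dabriz and dukoz both end in -z yet inflect differently (vedabriz, dukiz), so the final letter is not what conditions the rule; the last vowel is.
"gudum" has last vowel 'u'. The stems whose last vowel is 'u' (zimwum → ziunmwum, kunpewun → kuunnpewun) insert -un- after the first vowel.
So gudum → guundum.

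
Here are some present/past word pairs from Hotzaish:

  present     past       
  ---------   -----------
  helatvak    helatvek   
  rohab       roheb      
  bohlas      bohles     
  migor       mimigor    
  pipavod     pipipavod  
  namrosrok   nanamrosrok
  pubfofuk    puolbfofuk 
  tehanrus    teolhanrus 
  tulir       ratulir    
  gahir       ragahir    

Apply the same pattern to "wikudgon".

helatvak and namrosrok both end in -k yet inflect differently (helatvek, nanamrosrok), so the final letter is not what conditions the rule; the last vowel is.
"wikudgon" has last vowel 'o'. The stems whose last vowel is 'o' (migor → mimigor, pipavod → pipipavod, namrosrok → nanamrosrok) repeat the first consonant+vowel as a prefix.
So wikudgon → wiwikudgon.

wiwikudgon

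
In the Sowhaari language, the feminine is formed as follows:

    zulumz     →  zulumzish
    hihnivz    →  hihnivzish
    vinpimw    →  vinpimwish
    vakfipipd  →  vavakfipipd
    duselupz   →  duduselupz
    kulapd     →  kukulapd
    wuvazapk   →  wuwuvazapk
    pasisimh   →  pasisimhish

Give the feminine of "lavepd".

lalavepd

"lavepd" has second-to-last letter 'p'. The stems whose second-to-last letter is 'p' (kulapd → kukulapd, wuvazapk → wuwuvazapk, vakfipipd → vavakfipipd) repeat the first consonant+vowel as a prefix.
The other pattern: stems whose second-to-last letter is 'm' or 'v' add -ish.
So lavepd → lalavepd.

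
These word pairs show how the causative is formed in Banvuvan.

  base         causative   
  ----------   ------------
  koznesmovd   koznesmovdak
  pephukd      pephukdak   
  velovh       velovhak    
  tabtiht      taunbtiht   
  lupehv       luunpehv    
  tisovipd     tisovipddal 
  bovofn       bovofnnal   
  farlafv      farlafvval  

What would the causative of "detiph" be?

koznesmovd and tisovipd both end in -d yet inflect differently (koznesmovdak, tisovipddal), so the final letter is not what conditions the rule; the second-to-last letter is.
"detiph" has second-to-last letter 'p'. The one such stem in the data (tisovipd → tisovipddal) doubles the final consonant and adds -al (as do bovofn, farlafv), so the same rule applies.
So detiph → detiphhal.

detiphhal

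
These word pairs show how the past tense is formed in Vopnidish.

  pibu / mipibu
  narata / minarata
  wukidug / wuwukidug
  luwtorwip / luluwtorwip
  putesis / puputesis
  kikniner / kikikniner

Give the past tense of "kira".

mikira

pibu and wukidug both have last vowel 'u' yet inflect differently (mipibu, wuwukidug), so the last vowel is not what conditions the rule; whether the stem ends in a vowel or a consonant is.
"kira" ends in a vowel. The stems ending in a vowel (pibu → mipibu, narata → minarata) add the prefix mi-.
The other pattern: stems ending in a consonant repeat the first consonant+vowel as a prefix.
So kira → mikira.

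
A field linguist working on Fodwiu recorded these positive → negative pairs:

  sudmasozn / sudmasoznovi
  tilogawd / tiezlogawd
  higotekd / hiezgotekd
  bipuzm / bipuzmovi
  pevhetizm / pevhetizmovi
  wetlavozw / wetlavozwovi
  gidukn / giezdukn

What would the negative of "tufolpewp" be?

tuezfolpewp

sudmasozn and gidukn both end in -n yet inflect differently (sudmasoznovi, giezdukn), so the final letter is not what conditions the rule; the second-to-last letter is.
"tufolpewp" has second-to-last letter 'w'. The one such stem in the data (tilogawd → tiezlogawd) inserts -ez- after the first vowel (as do higotekd, gidukn), so the same rule applies.
So tufolpewp → tuezfolpewp.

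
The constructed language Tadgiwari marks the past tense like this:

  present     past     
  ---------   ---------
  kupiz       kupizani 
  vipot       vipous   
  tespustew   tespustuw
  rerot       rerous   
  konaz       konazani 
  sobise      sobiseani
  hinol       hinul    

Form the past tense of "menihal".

hinol and rerot both have last vowel 'o' yet inflect differently (hinul, rerous), so the last vowel is not what conditions the rule; the final letter is.
"menihal" ends in -l. The one such stem in the data (hinol → hinul) changes the last vowel to 'u' (as does tespustew), so the same rule applies.
The other patterns: stems ending in -t drop the final letter and add -us; stems ending in -e or -z add -ani.
So menihal → menihul.

menihul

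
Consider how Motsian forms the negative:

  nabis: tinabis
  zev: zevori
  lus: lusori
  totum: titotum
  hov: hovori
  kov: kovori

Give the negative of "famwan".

tifamwan

lus and nabis both end in -s yet inflect differently (lusori, tinabis), so the final letter is not what conditions the rule; the number of vowels is.
"famwan" has 2 vowels. The stems with 2 vowels (totum → titotum, nabis → tinabis) add the prefix ti-.
So famwan → tifamwan.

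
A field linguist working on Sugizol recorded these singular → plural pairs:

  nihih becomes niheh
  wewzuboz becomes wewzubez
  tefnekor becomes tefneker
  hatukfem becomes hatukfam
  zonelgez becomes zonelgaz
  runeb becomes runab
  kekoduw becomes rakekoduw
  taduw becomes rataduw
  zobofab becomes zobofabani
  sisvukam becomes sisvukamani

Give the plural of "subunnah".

wewzuboz and zonelgez both end in -z yet inflect differently (wewzubez, zonelgaz), so the final letter is not what conditions the rule; the last vowel is.
"subunnah" has last vowel 'a'. The stems whose last vowel is 'a' (zobofab → zobofabani, sisvukam → sisvukamani) add -ani.
The other patterns: stems whose last vowel is 'i' or 'o' change the last vowel to 'e'; stems whose last vowel is 'e' change the last vowel to 'a'; stems whose last vowel is 'u' add the prefix ra-.
So subunnah → subunnahani.

subunnahani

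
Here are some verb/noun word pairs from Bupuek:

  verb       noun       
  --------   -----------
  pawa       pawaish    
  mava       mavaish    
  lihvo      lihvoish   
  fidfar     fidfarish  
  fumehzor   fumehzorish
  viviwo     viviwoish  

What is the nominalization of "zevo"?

Every pair shown (pawa → pawaish, mava → mavaish, lihvo → lihvoish, …) follows the same rule: add -ish.
So zevo → zevoish.

zevoish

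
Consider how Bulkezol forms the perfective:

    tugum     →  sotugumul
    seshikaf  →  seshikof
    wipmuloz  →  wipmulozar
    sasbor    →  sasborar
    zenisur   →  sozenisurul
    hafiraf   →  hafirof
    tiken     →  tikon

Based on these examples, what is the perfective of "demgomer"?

sasbor and zenisur both end in -r yet inflect differently (sasborar, sozenisurul), so the final letter is not what conditions the rule; the last vowel is.
"demgomer" has last vowel 'e'. The one such stem in the data (tiken → tikon) changes the last vowel to 'o' (as do hafiraf, seshikaf), so the same rule applies.
So demgomer → demgomor.

demgomor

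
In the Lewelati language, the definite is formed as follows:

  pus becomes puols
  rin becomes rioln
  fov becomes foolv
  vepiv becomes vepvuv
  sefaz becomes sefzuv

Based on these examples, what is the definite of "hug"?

fov and vepiv both end in -v yet inflect differently (foolv, vepvuv), so the final letter is not what conditions the rule; the number of vowels is.
"hug" has 1 vowel. The stems with 1 vowel (pus → puols, rin → rioln, fov → foolv) insert -ol- after the first vowel.
The other pattern: stems with 2 vowels delete the last vowel and add -uv.
So hug → huolg.

huolg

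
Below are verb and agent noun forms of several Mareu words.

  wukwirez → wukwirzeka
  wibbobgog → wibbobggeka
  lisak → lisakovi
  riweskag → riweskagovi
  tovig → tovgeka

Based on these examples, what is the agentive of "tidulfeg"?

riweskag and wibbobgog both end in -g yet inflect differently (riweskagovi, wibbobggeka), so the final letter is not what conditions the rule; the last vowel is.
"tidulfeg" has last vowel 'e'. The one such stem in the data (wukwirez → wukwirzeka) deletes the last vowel and adds -eka (as do wibbobgog, tovig), so the same rule applies.
The other pattern: stems whose last vowel is 'a' add -ovi.
So tidulfeg → tidulfgeka.

tidulfgeka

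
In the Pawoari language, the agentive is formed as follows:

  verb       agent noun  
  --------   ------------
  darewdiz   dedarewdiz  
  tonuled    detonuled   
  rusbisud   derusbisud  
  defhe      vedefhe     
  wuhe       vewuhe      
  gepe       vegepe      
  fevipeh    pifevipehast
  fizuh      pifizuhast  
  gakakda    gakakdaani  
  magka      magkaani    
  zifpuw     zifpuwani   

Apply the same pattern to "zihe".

vezihe

tonuled and defhe both have last vowel 'e' yet inflect differently (detonuled, vedefhe), so the last vowel is not what conditions the rule; the final letter is.
"zihe" ends in -e. The stems ending in -e (defhe → vedefhe, wuhe → vewuhe, gepe → vegepe) add the prefix ve-.
So zihe → vezihe.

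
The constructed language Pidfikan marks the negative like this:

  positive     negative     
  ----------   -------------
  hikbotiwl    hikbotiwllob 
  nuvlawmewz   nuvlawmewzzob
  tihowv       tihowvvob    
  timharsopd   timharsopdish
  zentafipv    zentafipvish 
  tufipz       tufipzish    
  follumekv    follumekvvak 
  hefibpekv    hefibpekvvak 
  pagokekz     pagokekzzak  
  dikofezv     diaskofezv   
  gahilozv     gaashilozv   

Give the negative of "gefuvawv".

gefuvawvvob

"gefuvawv" has second-to-last letter 'w'. The stems whose second-to-last letter is 'w' (hikbotiwl → hikbotiwllob, nuvlawmewz → nuvlawmewzzob, tihowv → tihowvvob) double the final consonant and add -ob.
So gefuvawv → gefuvawvvob.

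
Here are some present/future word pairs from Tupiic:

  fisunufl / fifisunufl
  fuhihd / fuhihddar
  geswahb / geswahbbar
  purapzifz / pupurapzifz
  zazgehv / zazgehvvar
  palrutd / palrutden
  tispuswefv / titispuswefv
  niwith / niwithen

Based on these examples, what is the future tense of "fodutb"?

zazgehv and tispuswefv both end in -v yet inflect differently (zazgehvvar, titispuswefv), so the final letter is not what conditions the rule; the second-to-last letter is.
"fodutb" has second-to-last letter 't'. The stems whose second-to-last letter is 't' (niwith → niwithen, palrutd → palrutden) add -en.
The other patterns: stems whose second-to-last letter is 'h' double the final consonant and add -ar; stems whose second-to-last letter is 'f' repeat the first consonant+vowel as a prefix.
So fodutb → fodutben.

fodutben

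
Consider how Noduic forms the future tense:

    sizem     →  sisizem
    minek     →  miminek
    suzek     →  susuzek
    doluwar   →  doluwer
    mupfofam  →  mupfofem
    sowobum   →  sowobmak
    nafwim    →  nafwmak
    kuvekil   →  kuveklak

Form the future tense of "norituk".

noritkak

sizem and mupfofam both end in -m yet inflect differently (sisizem, mupfofem), so the final letter is not what conditions the rule; the last vowel is.
"norituk" has last vowel 'u'. The one such stem in the data (sowobum → sowobmak) deletes the last vowel and adds -ak (as do nafwim, kuvekil), so the same rule applies.
The other patterns: stems whose last vowel is 'e' repeat the first consonant+vowel as a prefix; stems whose last vowel is 'a' change the last vowel to 'e'.
So norituk → noritkak.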